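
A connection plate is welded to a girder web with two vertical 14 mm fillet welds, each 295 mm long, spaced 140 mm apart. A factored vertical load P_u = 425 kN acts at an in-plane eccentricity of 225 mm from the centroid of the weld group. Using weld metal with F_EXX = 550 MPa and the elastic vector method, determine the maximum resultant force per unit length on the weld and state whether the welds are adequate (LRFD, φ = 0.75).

Total weld length L_w = 590 mm. Treat welds as unit-width lines.
Polar moment about centroid: J = 2[d³/12 + d(b/2)²] = 2[295³/12 + 295×70²] = 7170000 mm³.
Direct shear f_v = P/L_w = 425×10³ / 590 = 720.3 N/mm (vertical).
Torsion M = P·e = 425×10³ × 225 = 95625000 N·mm.
Critical point at (x, y) = (70, 147.5) from centroid. f_tx = M·y/J = 1967 N/mm; f_ty = M·x/J = 933.6 N/mm.
Resultant f_max = √[f_tx² + (f_v + f_ty)²] = √[1967² + (720.3 + 933.6)²] = 2570 N/mm.
Capacity per unit length: φr_n = 0.75 × 0.6 × 550 × (0.707 × 14) = 2450 N/mm.
2570 > 2450 → NOT adequate.

f_max ≈ 2570 N/mm; NOT adequate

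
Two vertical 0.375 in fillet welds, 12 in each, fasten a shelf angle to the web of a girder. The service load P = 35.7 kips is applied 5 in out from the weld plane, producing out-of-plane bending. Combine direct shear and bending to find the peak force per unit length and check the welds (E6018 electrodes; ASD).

E60XX → F_EXX = 60 ksi.
L_w = 2 × 12 = 24 in; section modulus (unit throat) S = 2 × L²/6 = 48 in².
Direct shear f_v = P/L_w = 35.7/24 = 1.488 kip/in.
Moment M = P × e = 35.7 × 5 = 178.5 kip·in; bending f_b = M/S = 3.719 kip/in.
f_max = √(f_v² + f_b²) = √(1.488² + 3.719²) = 4.005 kip/in.
r_n/Ω = (1/2.0) × 0.6 × 60 × (0.707 × 0.375) = 4.772 kip/in → adequate.

f_max ≈ 4.01 kip/in; adequate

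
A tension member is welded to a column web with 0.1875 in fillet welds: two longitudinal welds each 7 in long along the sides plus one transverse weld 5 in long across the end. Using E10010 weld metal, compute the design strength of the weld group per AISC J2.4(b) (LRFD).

φR_n ≈ 116 kip

E100XX → F_EXX = 100 ksi.
t_e = 0.707 × 0.1875 = 0.1326 in.
R_nwl = 0.6 × 100 × 0.1326 × 14 = 111.4 kip (longitudinal, 2 welds).
R_nwt = 0.6 × 100 × 0.1326 × 5 = 39.77 kip (transverse, base value).
(i) R_nwl + R_nwt = 151.1 kip; (ii) 0.85 R_nwl + 1.5 R_nwt = 154.3 kip.
R_n = max = 154.3 kip [governs: (ii)]; φR_n = 115.7 kip.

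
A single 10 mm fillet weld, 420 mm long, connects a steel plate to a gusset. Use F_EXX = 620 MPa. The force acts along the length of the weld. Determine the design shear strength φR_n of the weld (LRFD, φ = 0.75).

Effective throat t_e = 0.707 × 10 = 7.07 mm.
Total length L = 420 mm; A_we = 7.07 × 420 = 2969 mm².
F_nw = 0.6 F_EXX = 0.6 × 620 = 372 MPa.
φR_n = 0.75 × 372 × 2969 × 10⁻³ = 828.5 kN.

φR_n ≈ 828 kN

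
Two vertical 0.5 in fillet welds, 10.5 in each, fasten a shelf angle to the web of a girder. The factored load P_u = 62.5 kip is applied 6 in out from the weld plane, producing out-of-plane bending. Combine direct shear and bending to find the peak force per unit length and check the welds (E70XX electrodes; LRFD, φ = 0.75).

E70XX → F_EXX = 70 ksi.
L_w = 2 × 10.5 = 21 in; section modulus (unit throat) S = 2 × L²/6 = 36.75 in².
Direct shear f_v = P/L_w = 62.5/21 = 2.976 kip/in.
Moment M = P × e = 62.5 × 6 = 375 kip·in; bending f_b = M/S = 10.2 kip/in.
f_max = √(f_v² + f_b²) = √(2.976² + 10.2²) = 10.63 kip/in.
φr_n = 0.75 × 0.6 × 70 × (0.707 × 0.5) = 11.14 kip/in → adequate.

f_max ≈ 10.6 kip/in; adequate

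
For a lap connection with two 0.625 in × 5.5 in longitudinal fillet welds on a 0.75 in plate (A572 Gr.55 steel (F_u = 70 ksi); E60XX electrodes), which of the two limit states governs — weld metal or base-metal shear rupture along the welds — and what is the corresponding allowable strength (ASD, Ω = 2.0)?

R_n/Ω ≈ 87.5 kip (weld metal governs)

E60XX → F_EXX = 60 ksi.
t_e = 0.707 × 0.625 = 0.4419 in; L = 11 in.
Weld metal: R_n/Ω = (1/2.0) × 0.6 × 60 × 0.4419 × 11 = 87.49 kip.
Base metal (shear rupture): R_n/Ω = (1/2.0) × 0.6 × 70 × 0.75 × 11 = 173.2 kip.
Governing: weld metal.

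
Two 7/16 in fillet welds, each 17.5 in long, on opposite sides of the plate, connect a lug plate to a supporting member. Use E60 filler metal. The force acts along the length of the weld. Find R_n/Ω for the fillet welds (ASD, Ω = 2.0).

R_n/Ω ≈ 195 kips

E60XX → F_EXX = 60 ksi.
Effective throat t_e = 0.707 × 0.4375 = 0.3093 in.
Total length L = 35 in; A_we = 0.3093 × 35 = 10.83 in².
F_nw = 0.6 F_EXX = 0.6 × 60 = 36 ksi.
R_n = 36 × 10.83 = 389.7 kips; R_n/Ω = 389.7/2.0 = 194.9 kips.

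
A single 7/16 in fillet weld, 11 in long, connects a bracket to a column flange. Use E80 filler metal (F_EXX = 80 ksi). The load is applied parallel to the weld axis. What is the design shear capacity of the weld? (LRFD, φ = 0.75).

Effective throat t_e = 0.707 × 0.4375 = 0.3093 in.
Total length L = 11 in; A_we = 0.3093 × 11 = 3.402 in².
F_nw = 0.6 F_EXX = 0.6 × 80 = 48 ksi.
φR_n = 0.75 × 48 × 3.402 = 122.5 kips.

φR_n ≈ 122 kips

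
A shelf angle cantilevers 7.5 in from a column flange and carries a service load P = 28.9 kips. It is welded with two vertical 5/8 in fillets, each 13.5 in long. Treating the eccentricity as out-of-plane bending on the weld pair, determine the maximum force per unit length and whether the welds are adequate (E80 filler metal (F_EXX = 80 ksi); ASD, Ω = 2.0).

L_w = 2 × 13.5 = 27 in; section modulus (unit throat) S = 2 × L²/6 = 60.75 in².
Direct shear f_v = P/L_w = 28.9/27 = 1.07 kip/in.
Moment M = P × e = 28.9 × 7.5 = 216.75 kip·in; bending f_b = M/S = 3.568 kip/in.
f_max = √(f_v² + f_b²) = √(1.07² + 3.568²) = 3.725 kip/in.
r_n/Ω = (1/2.0) × 0.6 × 80 × (0.707 × 0.625) = 10.6 kip/in → adequate.

f_max ≈ 3.72 kip/in; adequate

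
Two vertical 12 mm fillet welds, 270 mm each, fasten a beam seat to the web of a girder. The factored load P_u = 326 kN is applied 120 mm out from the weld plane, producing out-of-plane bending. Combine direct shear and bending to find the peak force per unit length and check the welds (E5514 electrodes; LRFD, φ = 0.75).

f_max ≈ 1720 N/mm; adequate

E55XX → F_EXX = 550 MPa.
L_w = 2 × 270 = 540 mm; section modulus (unit throat) S = 2 × L²/6 = 24300 mm².
Direct shear f_v = P/L_w = 326×10³/540 = 603.7 N/mm.
Moment M = P × e = 326×10³ × 120 = 39120000 N·mm; bending f_b = M/S = 1610 N/mm.
f_max = √(f_v² + f_b²) = √(603.7² + 1610²) = 1719 N/mm.
φr_n = 0.75 × 0.6 × 550 × (0.707 × 12) = 2100 N/mm → adequate.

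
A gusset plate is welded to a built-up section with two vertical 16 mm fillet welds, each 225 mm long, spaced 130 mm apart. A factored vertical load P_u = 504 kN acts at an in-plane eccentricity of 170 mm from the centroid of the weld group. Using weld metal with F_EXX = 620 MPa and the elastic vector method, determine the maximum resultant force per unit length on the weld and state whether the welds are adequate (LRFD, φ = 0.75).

f_max ≈ 3620 N/mm; NOT adequate

Total weld length L_w = 450 mm. Treat welds as unit-width lines.
Polar moment about centroid: J = 2[d³/12 + d(b/2)²] = 2[225³/12 + 225×65²] = 3800000 mm³.
Direct shear f_v = P/L_w = 504×10³ / 450 = 1120 N/mm (vertical).
Torsion M = P·e = 504×10³ × 170 = 85680000 N·mm.
Critical point at (x, y) = (65, 112.5) from centroid. f_tx = M·y/J = 2537 N/mm; f_ty = M·x/J = 1466 N/mm.
Resultant f_max = √[f_tx² + (f_v + f_ty)²] = √[2537² + (1120 + 1466)²] = 3622 N/mm.
Capacity per unit length: φr_n = 0.75 × 0.6 × 620 × (0.707 × 16) = 3156 N/mm.
3622 > 3156 → NOT adequate.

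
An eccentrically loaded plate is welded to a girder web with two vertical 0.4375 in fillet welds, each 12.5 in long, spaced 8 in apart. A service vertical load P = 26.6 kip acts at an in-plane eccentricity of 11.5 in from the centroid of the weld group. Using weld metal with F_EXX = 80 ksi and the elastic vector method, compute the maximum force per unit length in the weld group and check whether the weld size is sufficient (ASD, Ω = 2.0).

Total weld length L_w = 25 in. Treat welds as unit-width lines.
Polar moment about centroid: J = 2[d³/12 + d(b/2)²] = 2[12.5³/12 + 12.5×4²] = 725.5 in³.
Direct shear f_v = P/L_w = 26.6 / 25 = 1.064 kip/in (vertical).
Torsion M = P·e = 26.6 × 11.5 = 305.9 kip·in.
Critical point at (x, y) = (4, 6.25) from centroid. f_tx = M·y/J = 2.635 kip/in; f_ty = M·x/J = 1.687 kip/in.
Resultant f_max = √[f_tx² + (f_v + f_ty)²] = √[2.635² + (1.064 + 1.687)²] = 3.809 kip/in.
Capacity per unit length: r_n/Ω = (1/2.0) × 0.6 × 80 × (0.707 × 0.4375) = 7.423 kip/in.
3.809 ≤ 7.423 → adequate.

f_max ≈ 3.81 kip/in; adequate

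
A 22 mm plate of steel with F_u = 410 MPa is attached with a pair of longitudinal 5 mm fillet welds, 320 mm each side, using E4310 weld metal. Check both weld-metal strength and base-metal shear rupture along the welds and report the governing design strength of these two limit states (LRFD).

E43XX → F_EXX = 430 MPa.
t_e = 0.707 × 5 = 3.535 mm; L = 640 mm.
Weld metal: φR_n = 0.75 × 0.6 × 430 × 3.535 × 640 × 10⁻³ = 437.8 kN.
Base metal (shear rupture): φR_n = 0.75 × 0.6 × 410 × 22 × 640 × 10⁻³ = 2598 kN.
Governing: weld metal.

φR_n ≈ 438 kN (weld metal governs)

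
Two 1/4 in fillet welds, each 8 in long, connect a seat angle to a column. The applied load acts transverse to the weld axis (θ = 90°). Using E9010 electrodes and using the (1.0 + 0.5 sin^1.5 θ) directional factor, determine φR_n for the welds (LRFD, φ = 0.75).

φR_n ≈ 172 kip

E90XX → F_EXX = 90 ksi.
t_e = 0.707 × 0.25 = 0.1767 in; A_we = 0.1767 × 16 = 2.828 in².
Directional factor: 1.0 + 0.5 sin^1.5(90°) = 1.5.
F_nw = 0.6 × 90 × 1.5 = 81 ksi.
φR_n = 0.75 × 81 × 2.828 = 171.8 kip.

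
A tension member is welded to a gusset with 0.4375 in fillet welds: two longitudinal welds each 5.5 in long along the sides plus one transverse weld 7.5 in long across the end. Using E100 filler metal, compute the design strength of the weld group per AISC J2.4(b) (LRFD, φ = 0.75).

E100XX → F_EXX = 100 ksi.
t_e = 0.707 × 0.4375 = 0.3093 in.
R_nwl = 0.6 × 100 × 0.3093 × 11 = 204.1 kip (longitudinal, 2 welds).
R_nwt = 0.6 × 100 × 0.3093 × 7.5 = 139.2 kip (transverse, base value).
(i) R_nwl + R_nwt = 343.3 kip; (ii) 0.85 R_nwl + 1.5 R_nwt = 382.3 kip.
R_n = max = 382.3 kip [governs: (ii)]; φR_n = 286.7 kip.

φR_n ≈ 287 kip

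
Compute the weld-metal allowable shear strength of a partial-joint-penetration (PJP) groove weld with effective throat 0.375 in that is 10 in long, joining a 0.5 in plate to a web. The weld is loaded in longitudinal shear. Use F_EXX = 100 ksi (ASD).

R_n/Ω ≈ 112 kip

Effective throat (given) t_e = 0.375 in.
A_we = 0.375 × 10 = 3.75 in².
F_nw = 0.6 F_EXX = 60 ksi.
R_n/Ω = (60 × 3.75) / 2.0 = 112.5 kip.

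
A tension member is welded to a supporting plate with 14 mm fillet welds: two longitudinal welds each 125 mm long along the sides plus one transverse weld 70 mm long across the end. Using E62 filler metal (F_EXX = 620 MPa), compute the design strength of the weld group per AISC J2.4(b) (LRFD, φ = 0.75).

t_e = 0.707 × 14 = 9.898 mm.
R_nwl = 0.6 × 620 × 9.898 × 250 × 10⁻³ = 920.5 kN (longitudinal, 2 welds).
R_nwt = 0.6 × 620 × 9.898 × 70 × 10⁻³ = 257.7 kN (transverse, base value).
(i) R_nwl + R_nwt = 1178 kN; (ii) 0.85 R_nwl + 1.5 R_nwt = 1169 kN.
R_n = max = 1178 kN [governs: (i)]; φR_n = 883.7 kN.

φR_n ≈ 884 kN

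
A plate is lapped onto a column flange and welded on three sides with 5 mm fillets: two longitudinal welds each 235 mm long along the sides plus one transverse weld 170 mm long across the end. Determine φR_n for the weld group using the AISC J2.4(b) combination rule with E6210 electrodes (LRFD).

φR_n ≈ 646 kN

E62XX → F_EXX = 620 MPa.
t_e = 0.707 × 5 = 3.535 mm.
R_nwl = 0.6 × 620 × 3.535 × 470 × 10⁻³ = 618.1 kN (longitudinal, 2 welds).
R_nwt = 0.6 × 620 × 3.535 × 170 × 10⁻³ = 223.6 kN (transverse, base value).
(i) R_nwl + R_nwt = 841.6 kN; (ii) 0.85 R_nwl + 1.5 R_nwt = 860.7 kN.
R_n = max = 860.7 kN [governs: (ii)]; φR_n = 645.5 kN.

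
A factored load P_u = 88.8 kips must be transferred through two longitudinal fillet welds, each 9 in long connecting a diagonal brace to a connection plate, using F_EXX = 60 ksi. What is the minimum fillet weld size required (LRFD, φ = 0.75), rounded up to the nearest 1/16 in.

w = 5/16 in

Total weld length L = 18 in.
Required throat t_e = P_u / (φ × 0.6 F_EXX × L) = 88.8 / (0.75 × 0.6 × 60 × 18) = 0.1827 in.
Required leg w = t_e / 0.707 = 0.2584 in → use 5/16 in.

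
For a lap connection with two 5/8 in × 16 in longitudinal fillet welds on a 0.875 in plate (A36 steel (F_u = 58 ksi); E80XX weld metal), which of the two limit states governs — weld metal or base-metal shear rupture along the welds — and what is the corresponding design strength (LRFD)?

E80XX → F_EXX = 80 ksi.
t_e = 0.707 × 0.625 = 0.4419 in; L = 32 in.
Weld metal: φR_n = 0.75 × 0.6 × 80 × 0.4419 × 32 = 509 kip.
Base metal (shear rupture): φR_n = 0.75 × 0.6 × 58 × 0.875 × 32 = 730.8 kip.
Governing: weld metal.

φR_n ≈ 509 kip (weld metal governs)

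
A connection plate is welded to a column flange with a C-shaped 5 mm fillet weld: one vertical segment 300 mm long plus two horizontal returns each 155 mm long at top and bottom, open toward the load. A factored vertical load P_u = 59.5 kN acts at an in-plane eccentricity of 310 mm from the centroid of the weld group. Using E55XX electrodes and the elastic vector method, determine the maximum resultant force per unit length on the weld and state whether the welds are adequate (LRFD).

E55XX → F_EXX = 550 MPa.
Total weld length L_w = 610 mm. Treat welds as unit-width lines.
Centroid: x̄ = 2×155×77.5 / 610 = 39.39 mm from the vertical weld.
Polar moment about centroid: J = I_x + I_y = [300³/12 + 2×155×150²] + [300×39.39² + 2(155³/12 + 155×38.11²)] = 10760000 mm³.
Direct shear f_v = P/L_w = 59.5×10³ / 610 = 97.54 N/mm (vertical).
Torsion M = P·e = 59.5×10³ × 310 = 18445000 N·mm.
Critical point at (x, y) = (115.6, 150) from centroid. f_tx = M·y/J = 257.1 N/mm; f_ty = M·x/J = 198.2 N/mm.
Resultant f_max = √[f_tx² + (f_v + f_ty)²] = √[257.1² + (97.54 + 198.2)²] = 391.8 N/mm.
Capacity per unit length: φr_n = 0.75 × 0.6 × 550 × (0.707 × 5) = 874.9 N/mm.
391.8 ≤ 874.9 → adequate.

f_max ≈ 392 N/mm; adequate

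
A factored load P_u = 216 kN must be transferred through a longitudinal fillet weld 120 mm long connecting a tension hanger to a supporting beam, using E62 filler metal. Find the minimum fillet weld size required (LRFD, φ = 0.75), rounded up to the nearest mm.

E62XX → F_EXX = 620 MPa.
Total weld length L = 120 mm.
Required throat t_e = P_u / (φ × 0.6 F_EXX × L) = 216 / (0.75 × 0.6 × 620 × 120 × 10⁻³) = 6.452 mm.
Required leg w = t_e / 0.707 = 9.125 mm → use 10 mm.

w = 10 mm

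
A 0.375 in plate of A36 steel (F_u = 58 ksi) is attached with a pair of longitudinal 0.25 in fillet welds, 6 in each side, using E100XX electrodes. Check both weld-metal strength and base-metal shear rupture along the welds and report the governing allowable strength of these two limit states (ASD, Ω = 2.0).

R_n/Ω ≈ 63.6 kip (weld metal governs)

E100XX → F_EXX = 100 ksi.
t_e = 0.707 × 0.25 = 0.1767 in; L = 12 in.
Weld metal: R_n/Ω = (1/2.0) × 0.6 × 100 × 0.1767 × 12 = 63.63 kip.
Base metal (shear rupture): R_n/Ω = (1/2.0) × 0.6 × 58 × 0.375 × 12 = 78.3 kip.
Governing: weld metal.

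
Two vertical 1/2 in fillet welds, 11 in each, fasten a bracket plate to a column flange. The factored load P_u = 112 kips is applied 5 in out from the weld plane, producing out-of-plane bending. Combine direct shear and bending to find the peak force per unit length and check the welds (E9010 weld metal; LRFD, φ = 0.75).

f_max ≈ 14.8 kip/in; NOT adequate

E90XX → F_EXX = 90 ksi.
L_w = 2 × 11 = 22 in; section modulus (unit throat) S = 2 × L²/6 = 40.33 in².
Direct shear f_v = P/L_w = 112/22 = 5.091 kip/in.
Moment M = P × e = 112 × 5 = 560 kip·in; bending f_b = M/S = 13.88 kip/in.
f_max = √(f_v² + f_b²) = √(5.091² + 13.88²) = 14.79 kip/in.
φr_n = 0.75 × 0.6 × 90 × (0.707 × 0.5) = 14.32 kip/in → NOT adequate.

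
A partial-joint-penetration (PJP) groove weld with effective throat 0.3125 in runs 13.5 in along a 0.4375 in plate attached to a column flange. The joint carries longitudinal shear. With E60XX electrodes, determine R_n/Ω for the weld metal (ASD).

R_n/Ω ≈ 75.9 kips

E60XX → F_EXX = 60 ksi.
Effective throat (given) t_e = 0.3125 in.
A_we = 0.3125 × 13.5 = 4.219 in².
F_nw = 0.6 F_EXX = 36 ksi.
R_n/Ω = (36 × 4.219) / 2.0 = 75.94 kips.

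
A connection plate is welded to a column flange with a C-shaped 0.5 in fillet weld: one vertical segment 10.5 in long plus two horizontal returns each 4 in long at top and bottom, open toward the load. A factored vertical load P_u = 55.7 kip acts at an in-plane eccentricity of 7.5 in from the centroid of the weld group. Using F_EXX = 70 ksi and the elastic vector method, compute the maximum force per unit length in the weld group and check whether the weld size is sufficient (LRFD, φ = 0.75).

Total weld length L_w = 18.5 in. Treat welds as unit-width lines.
Centroid: x̄ = 2×4×2 / 18.5 = 0.8649 in from the vertical weld.
Polar moment about centroid: J = I_x + I_y = [10.5³/12 + 2×4×5.25²] + [10.5×0.8649² + 2(4³/12 + 4×1.135²)] = 345.8 in³.
Direct shear f_v = P/L_w = 55.7 / 18.5 = 3.011 kip/in (vertical).
Torsion M = P·e = 55.7 × 7.5 = 417.75 kip·in.
Critical point at (x, y) = (3.135, 5.25) from centroid. f_tx = M·y/J = 6.342 kip/in; f_ty = M·x/J = 3.787 kip/in.
Resultant f_max = √[f_tx² + (f_v + f_ty)²] = √[6.342² + (3.011 + 3.787)²] = 9.297 kip/in.
Capacity per unit length: φr_n = 0.75 × 0.6 × 70 × (0.707 × 0.5) = 11.14 kip/in.
9.297 ≤ 11.14 → adequate.

f_max ≈ 9.3 kip/in; adequate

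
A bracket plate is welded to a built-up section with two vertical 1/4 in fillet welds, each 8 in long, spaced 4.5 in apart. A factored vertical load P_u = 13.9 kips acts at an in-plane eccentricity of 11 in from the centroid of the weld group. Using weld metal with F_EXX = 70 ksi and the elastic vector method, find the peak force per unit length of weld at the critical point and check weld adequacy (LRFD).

Total weld length L_w = 16 in. Treat welds as unit-width lines.
Polar moment about centroid: J = 2[d³/12 + d(b/2)²] = 2[8³/12 + 8×2.25²] = 166.3 in³.
Direct shear f_v = P/L_w = 13.9 / 16 = 0.8688 kip/in (vertical).
Torsion M = P·e = 13.9 × 11 = 152.9 kip·in.
Critical point at (x, y) = (2.25, 4) from centroid. f_tx = M·y/J = 3.677 kip/in; f_ty = M·x/J = 2.068 kip/in.
Resultant f_max = √[f_tx² + (f_v + f_ty)²] = √[3.677² + (0.8688 + 2.068)²] = 4.706 kip/in.
Capacity per unit length: φr_n = 0.75 × 0.6 × 70 × (0.707 × 0.25) = 5.568 kip/in.
4.706 ≤ 5.568 → adequate.

f_max ≈ 4.71 kip/in; adequate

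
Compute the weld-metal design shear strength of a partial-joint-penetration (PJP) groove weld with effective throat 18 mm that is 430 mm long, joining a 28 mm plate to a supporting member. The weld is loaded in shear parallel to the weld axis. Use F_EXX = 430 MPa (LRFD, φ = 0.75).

Effective throat (given) t_e = 18 mm.
A_we = 18 × 430 = 7740 mm².
F_nw = 0.6 F_EXX = 258 MPa.
φR_n = 0.75 × 258 × 7740 × 10⁻³ = 1498 kN.

φR_n ≈ 1500 kN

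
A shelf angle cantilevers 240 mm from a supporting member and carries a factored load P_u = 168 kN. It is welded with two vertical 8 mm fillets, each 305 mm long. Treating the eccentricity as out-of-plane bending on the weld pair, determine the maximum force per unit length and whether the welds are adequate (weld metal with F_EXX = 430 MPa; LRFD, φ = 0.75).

L_w = 2 × 305 = 610 mm; section modulus (unit throat) S = 2 × L²/6 = 31010 mm².
Direct shear f_v = P/L_w = 168×10³/610 = 275.4 N/mm.
Moment M = P × e = 168×10³ × 240 = 40320000 N·mm; bending f_b = M/S = 1300 N/mm.
f_max = √(f_v² + f_b²) = √(275.4² + 1300²) = 1329 N/mm.
φr_n = 0.75 × 0.6 × 430 × (0.707 × 8) = 1094 N/mm → NOT adequate.

f_max ≈ 1330 N/mm; NOT adequate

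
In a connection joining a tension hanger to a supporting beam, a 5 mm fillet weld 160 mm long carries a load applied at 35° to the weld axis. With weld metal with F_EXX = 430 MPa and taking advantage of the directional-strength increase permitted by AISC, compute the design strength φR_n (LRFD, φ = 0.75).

φR_n ≈ 133 kN

t_e = 0.707 × 5 = 3.535 mm; A_we = 3.535 × 160 = 565.6 mm².
Directional factor: 1.0 + 0.5 sin^1.5(35°) = 1.217.
F_nw = 0.6 × 430 × 1.217 = 314 MPa.
φR_n = 0.75 × 314 × 565.6 × 10⁻³ = 133.2 kN.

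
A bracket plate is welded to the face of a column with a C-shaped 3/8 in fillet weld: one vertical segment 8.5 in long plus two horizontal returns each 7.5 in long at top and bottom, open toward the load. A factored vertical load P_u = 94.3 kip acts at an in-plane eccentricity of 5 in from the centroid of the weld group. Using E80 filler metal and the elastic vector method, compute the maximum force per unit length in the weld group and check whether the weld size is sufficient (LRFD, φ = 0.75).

E80XX → F_EXX = 80 ksi.
Total weld length L_w = 23.5 in. Treat welds as unit-width lines.
Centroid: x̄ = 2×7.5×3.75 / 23.5 = 2.394 in from the vertical weld.
Polar moment about centroid: J = I_x + I_y = [8.5³/12 + 2×7.5×4.25²] + [8.5×2.394² + 2(7.5³/12 + 7.5×1.356²)] = 468.7 in³.
Direct shear f_v = P/L_w = 94.3 / 23.5 = 4.013 kip/in (vertical).
Torsion M = P·e = 94.3 × 5 = 471.5 kip·in.
Critical point at (x, y) = (5.106, 4.25) from centroid. f_tx = M·y/J = 4.275 kip/in; f_ty = M·x/J = 5.137 kip/in.
Resultant f_max = √[f_tx² + (f_v + f_ty)²] = √[4.275² + (4.013 + 5.137)²] = 10.1 kip/in.
Capacity per unit length: φr_n = 0.75 × 0.6 × 80 × (0.707 × 0.375) = 9.544 kip/in.
10.1 > 9.544 → NOT adequate.

f_max ≈ 10.1 kip/in; NOT adequate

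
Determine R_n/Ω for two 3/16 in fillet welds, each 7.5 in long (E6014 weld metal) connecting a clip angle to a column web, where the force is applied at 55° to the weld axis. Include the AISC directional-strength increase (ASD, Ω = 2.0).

R_n/Ω ≈ 49.1 kip

E60XX → F_EXX = 60 ksi.
t_e = 0.707 × 0.1875 = 0.1326 in; A_we = 0.1326 × 15 = 1.988 in².
Directional factor: 1.0 + 0.5 sin^1.5(55°) = 1.371.
F_nw = 0.6 × 60 × 1.371 = 49.35 ksi.
R_n/Ω = (49.35 × 1.988) / 2.0 = 49.06 kip.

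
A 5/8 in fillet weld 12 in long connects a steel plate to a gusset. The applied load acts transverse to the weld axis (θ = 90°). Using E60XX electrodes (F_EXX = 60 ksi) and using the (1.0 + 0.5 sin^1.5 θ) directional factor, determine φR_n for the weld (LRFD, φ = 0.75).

t_e = 0.707 × 0.625 = 0.4419 in; A_we = 0.4419 × 12 = 5.302 in².
Directional factor: 1.0 + 0.5 sin^1.5(90°) = 1.5.
F_nw = 0.6 × 60 × 1.5 = 54 ksi.
φR_n = 0.75 × 54 × 5.302 = 214.8 kips.

φR_n ≈ 215 kips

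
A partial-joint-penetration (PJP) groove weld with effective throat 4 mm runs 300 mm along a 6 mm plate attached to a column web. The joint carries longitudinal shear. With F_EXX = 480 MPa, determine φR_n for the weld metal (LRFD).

φR_n ≈ 259 kN

Effective throat (given) t_e = 4 mm.
A_we = 4 × 300 = 1200 mm².
F_nw = 0.6 F_EXX = 288 MPa.
φR_n = 0.75 × 288 × 1200 × 10⁻³ = 259.2 kN.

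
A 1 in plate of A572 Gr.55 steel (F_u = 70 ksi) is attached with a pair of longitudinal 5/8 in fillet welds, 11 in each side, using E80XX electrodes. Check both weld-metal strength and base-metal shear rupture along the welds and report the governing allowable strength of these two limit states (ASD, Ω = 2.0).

R_n/Ω ≈ 233 kip (weld metal governs)

E80XX → F_EXX = 80 ksi.
t_e = 0.707 × 0.625 = 0.4419 in; L = 22 in.
Weld metal: R_n/Ω = (1/2.0) × 0.6 × 80 × 0.4419 × 22 = 233.3 kip.
Base metal (shear rupture): R_n/Ω = (1/2.0) × 0.6 × 70 × 1 × 22 = 462 kip.
Governing: weld metal.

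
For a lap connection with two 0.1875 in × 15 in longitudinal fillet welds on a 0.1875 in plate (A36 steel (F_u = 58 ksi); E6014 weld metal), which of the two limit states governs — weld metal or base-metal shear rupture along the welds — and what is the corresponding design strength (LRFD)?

φR_n ≈ 107 kip (weld metal governs)

E60XX → F_EXX = 60 ksi.
t_e = 0.707 × 0.1875 = 0.1326 in; L = 30 in.
Weld metal: φR_n = 0.75 × 0.6 × 60 × 0.1326 × 30 = 107.4 kip.
Base metal (shear rupture): φR_n = 0.75 × 0.6 × 58 × 0.1875 × 30 = 146.8 kip.
Governing: weld metal.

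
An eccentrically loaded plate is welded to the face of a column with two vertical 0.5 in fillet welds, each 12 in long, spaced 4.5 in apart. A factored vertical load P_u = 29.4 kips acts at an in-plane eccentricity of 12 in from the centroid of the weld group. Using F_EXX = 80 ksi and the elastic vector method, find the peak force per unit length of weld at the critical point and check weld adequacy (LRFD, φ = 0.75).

f_max ≈ 6.06 kip/in; adequate

Total weld length L_w = 24 in. Treat welds as unit-width lines.
Polar moment about centroid: J = 2[d³/12 + d(b/2)²] = 2[12³/12 + 12×2.25²] = 409.5 in³.
Direct shear f_v = P/L_w = 29.4 / 24 = 1.225 kip/in (vertical).
Torsion M = P·e = 29.4 × 12 = 352.8 kip·in.
Critical point at (x, y) = (2.25, 6) from centroid. f_tx = M·y/J = 5.169 kip/in; f_ty = M·x/J = 1.938 kip/in.
Resultant f_max = √[f_tx² + (f_v + f_ty)²] = √[5.169² + (1.225 + 1.938)²] = 6.06 kip/in.
Capacity per unit length: φr_n = 0.75 × 0.6 × 80 × (0.707 × 0.5) = 12.73 kip/in.
6.06 ≤ 12.73 → adequate.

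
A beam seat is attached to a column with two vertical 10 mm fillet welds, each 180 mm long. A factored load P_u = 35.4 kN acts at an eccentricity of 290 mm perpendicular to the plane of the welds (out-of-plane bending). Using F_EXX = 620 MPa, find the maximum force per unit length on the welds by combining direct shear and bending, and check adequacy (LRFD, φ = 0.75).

f_max ≈ 956 N/mm; adequate

L_w = 2 × 180 = 360 mm; section modulus (unit throat) S = 2 × L²/6 = 10800 mm².
Direct shear f_v = P/L_w = 35.4×10³/360 = 98.33 N/mm.
Moment M = P × e = 35.4×10³ × 290 = 10266000 N·mm; bending f_b = M/S = 950.6 N/mm.
f_max = √(f_v² + f_b²) = √(98.33² + 950.6²) = 955.6 N/mm.
φr_n = 0.75 × 0.6 × 620 × (0.707 × 10) = 1973 N/mm → adequate.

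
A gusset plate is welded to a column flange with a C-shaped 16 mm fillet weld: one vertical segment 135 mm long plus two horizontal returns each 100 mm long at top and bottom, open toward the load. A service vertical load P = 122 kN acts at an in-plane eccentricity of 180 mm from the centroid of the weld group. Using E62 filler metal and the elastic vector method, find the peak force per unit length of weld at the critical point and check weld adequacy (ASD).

f_max ≈ 1720 N/mm; adequate

E62XX → F_EXX = 620 MPa.
Total weld length L_w = 335 mm. Treat welds as unit-width lines.
Centroid: x̄ = 2×100×50 / 335 = 29.85 mm from the vertical weld.
Polar moment about centroid: J = I_x + I_y = [135³/12 + 2×100×67.5²] + [135×29.85² + 2(100³/12 + 100×20.15²)] = 1484000 mm³.
Direct shear f_v = P/L_w = 122×10³ / 335 = 364.2 N/mm (vertical).
Torsion M = P·e = 122×10³ × 180 = 21960000 N·mm.
Critical point at (x, y) = (70.15, 67.5) from centroid. f_tx = M·y/J = 998.6 N/mm; f_ty = M·x/J = 1038 N/mm.
Resultant f_max = √[f_tx² + (f_v + f_ty)²] = √[998.6² + (364.2 + 1038)²] = 1721 N/mm.
Capacity per unit length: r_n/Ω = (1/2.0) × 0.6 × 620 × (0.707 × 16) = 2104 N/mm.
1721 ≤ 2104 → adequate.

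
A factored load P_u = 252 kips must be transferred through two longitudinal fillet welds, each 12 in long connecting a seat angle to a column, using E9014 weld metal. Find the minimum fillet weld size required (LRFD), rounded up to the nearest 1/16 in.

w = 3/8 in

E90XX → F_EXX = 90 ksi.
Total weld length L = 24 in.
Required throat t_e = P_u / (φ × 0.6 F_EXX × L) = 252 / (0.75 × 0.6 × 90 × 24) = 0.2593 in.
Required leg w = t_e / 0.707 = 0.3667 in → use 3/8 in.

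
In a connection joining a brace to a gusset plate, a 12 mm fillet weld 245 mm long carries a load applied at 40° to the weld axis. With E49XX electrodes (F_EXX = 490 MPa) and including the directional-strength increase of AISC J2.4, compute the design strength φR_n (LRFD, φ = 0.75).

φR_n ≈ 576 kN

t_e = 0.707 × 12 = 8.484 mm; A_we = 8.484 × 245 = 2079 mm².
Directional factor: 1.0 + 0.5 sin^1.5(40°) = 1.258.
F_nw = 0.6 × 490 × 1.258 = 369.8 MPa.
φR_n = 0.75 × 369.8 × 2079 × 10⁻³ = 576.4 kN.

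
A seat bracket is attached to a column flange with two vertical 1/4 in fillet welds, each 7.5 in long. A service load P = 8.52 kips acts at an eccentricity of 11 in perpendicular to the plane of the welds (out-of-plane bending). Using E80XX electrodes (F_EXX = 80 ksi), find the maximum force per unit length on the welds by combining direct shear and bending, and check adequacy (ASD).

f_max ≈ 5.03 kip/in; NOT adequate

L_w = 2 × 7.5 = 15 in; section modulus (unit throat) S = 2 × L²/6 = 18.75 in².
Direct shear f_v = P/L_w = 8.52/15 = 0.568 kip/in.
Moment M = P × e = 8.52 × 11 = 93.72 kip·in; bending f_b = M/S = 4.998 kip/in.
f_max = √(f_v² + f_b²) = √(0.568² + 4.998²) = 5.031 kip/in.
r_n/Ω = (1/2.0) × 0.6 × 80 × (0.707 × 0.25) = 4.242 kip/in → NOT adequate.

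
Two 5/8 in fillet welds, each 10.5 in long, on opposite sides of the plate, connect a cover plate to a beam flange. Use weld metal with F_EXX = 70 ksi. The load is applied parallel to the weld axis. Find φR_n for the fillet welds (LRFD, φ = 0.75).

φR_n ≈ 292 kip

Effective throat t_e = 0.707 × 0.625 = 0.4419 in.
Total length L = 21 in; A_we = 0.4419 × 21 = 9.279 in².
F_nw = 0.6 F_EXX = 0.6 × 70 = 42 ksi.
φR_n = 0.75 × 42 × 9.279 = 292.3 kip.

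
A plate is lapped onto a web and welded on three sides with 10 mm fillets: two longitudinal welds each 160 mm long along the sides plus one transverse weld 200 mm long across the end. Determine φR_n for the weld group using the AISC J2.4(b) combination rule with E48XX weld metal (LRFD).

φR_n ≈ 874 kN

E48XX → F_EXX = 480 MPa.
t_e = 0.707 × 10 = 7.07 mm.
R_nwl = 0.6 × 480 × 7.07 × 320 × 10⁻³ = 651.6 kN (longitudinal, 2 welds).
R_nwt = 0.6 × 480 × 7.07 × 200 × 10⁻³ = 407.2 kN (transverse, base value).
(i) R_nwl + R_nwt = 1059 kN; (ii) 0.85 R_nwl + 1.5 R_nwt = 1165 kN.
R_n = max = 1165 kN [governs: (ii)]; φR_n = 873.5 kN.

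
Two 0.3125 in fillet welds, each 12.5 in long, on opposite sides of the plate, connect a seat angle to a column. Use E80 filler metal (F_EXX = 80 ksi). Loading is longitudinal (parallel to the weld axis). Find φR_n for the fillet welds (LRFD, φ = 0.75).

Effective throat t_e = 0.707 × 0.3125 = 0.2209 in.
Total length L = 25 in; A_we = 0.2209 × 25 = 5.523 in².
F_nw = 0.6 F_EXX = 0.6 × 80 = 48 ksi.
φR_n = 0.75 × 48 × 5.523 = 198.8 kip.

φR_n ≈ 199 kip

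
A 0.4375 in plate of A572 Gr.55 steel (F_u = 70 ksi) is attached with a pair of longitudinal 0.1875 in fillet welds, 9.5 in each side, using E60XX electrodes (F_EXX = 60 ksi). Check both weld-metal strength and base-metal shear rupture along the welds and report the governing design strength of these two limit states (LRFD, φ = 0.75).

φR_n ≈ 68 kips (weld metal governs)

t_e = 0.707 × 0.1875 = 0.1326 in; L = 19 in.
Weld metal: φR_n = 0.75 × 0.6 × 60 × 0.1326 × 19 = 68 kips.
Base metal (shear rupture): φR_n = 0.75 × 0.6 × 70 × 0.4375 × 19 = 261.8 kips.
Governing: weld metal.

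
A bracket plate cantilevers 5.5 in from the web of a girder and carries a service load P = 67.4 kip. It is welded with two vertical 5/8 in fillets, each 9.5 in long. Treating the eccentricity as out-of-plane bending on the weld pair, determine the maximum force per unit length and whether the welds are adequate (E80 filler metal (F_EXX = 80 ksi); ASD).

f_max ≈ 12.8 kip/in; NOT adequate

L_w = 2 × 9.5 = 19 in; section modulus (unit throat) S = 2 × L²/6 = 30.08 in².
Direct shear f_v = P/L_w = 67.4/19 = 3.547 kip/in.
Moment M = P × e = 67.4 × 5.5 = 370.7 kip·in; bending f_b = M/S = 12.32 kip/in.
f_max = √(f_v² + f_b²) = √(3.547² + 12.32²) = 12.82 kip/in.
r_n/Ω = (1/2.0) × 0.6 × 80 × (0.707 × 0.625) = 10.6 kip/in → NOT adequate.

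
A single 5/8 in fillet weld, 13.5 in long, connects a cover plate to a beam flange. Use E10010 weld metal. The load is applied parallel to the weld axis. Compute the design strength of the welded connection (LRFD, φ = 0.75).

E100XX → F_EXX = 100 ksi.
Effective throat t_e = 0.707 × 0.625 = 0.4419 in.
Total length L = 13.5 in; A_we = 0.4419 × 13.5 = 5.965 in².
F_nw = 0.6 F_EXX = 0.6 × 100 = 60 ksi.
φR_n = 0.75 × 60 × 5.965 = 268.4 kips.

φR_n ≈ 268 kips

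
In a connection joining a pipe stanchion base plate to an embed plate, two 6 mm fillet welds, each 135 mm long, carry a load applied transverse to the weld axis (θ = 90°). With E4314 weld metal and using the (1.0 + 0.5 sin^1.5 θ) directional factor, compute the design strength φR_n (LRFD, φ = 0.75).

φR_n ≈ 332 kN

E43XX → F_EXX = 430 MPa.
t_e = 0.707 × 6 = 4.242 mm; A_we = 4.242 × 270 = 1145 mm².
Directional factor: 1.0 + 0.5 sin^1.5(90°) = 1.5.
F_nw = 0.6 × 430 × 1.5 = 387 MPa.
φR_n = 0.75 × 387 × 1145 × 10⁻³ = 332.4 kN.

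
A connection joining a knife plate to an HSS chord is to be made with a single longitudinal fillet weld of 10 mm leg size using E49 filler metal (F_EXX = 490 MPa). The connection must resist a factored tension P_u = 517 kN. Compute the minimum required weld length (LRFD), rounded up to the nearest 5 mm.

L = 335 mm

Throat t_e = 0.707 × 10 = 7.07 mm.
φr_n = 0.75 × 0.6 × 490 × 7.07 × 10⁻³ = 1.559 kN/mm.
L_req = P_u / φr_n = 517 / 1.559 = 331.6 mm total.
Round up → use L = 335 mm.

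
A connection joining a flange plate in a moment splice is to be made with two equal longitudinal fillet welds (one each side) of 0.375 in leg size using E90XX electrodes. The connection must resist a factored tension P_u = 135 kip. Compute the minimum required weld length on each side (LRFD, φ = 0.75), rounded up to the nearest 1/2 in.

L = 6.5 in on each side

E90XX → F_EXX = 90 ksi.
Throat t_e = 0.707 × 0.375 = 0.2651 in.
φr_n = 0.75 × 0.6 × 90 × 0.2651 = 10.74 kip/in.
L_req = P_u / φr_n = 135 / 10.74 = 12.57 in total.
Per side: 12.57 / 2 = 6.286 in.
Round up → use L = 6.5 in on each side.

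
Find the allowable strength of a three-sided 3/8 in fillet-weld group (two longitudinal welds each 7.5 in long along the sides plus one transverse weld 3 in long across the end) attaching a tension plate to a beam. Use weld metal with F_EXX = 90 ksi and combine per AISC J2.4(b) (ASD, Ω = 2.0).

t_e = 0.707 × 0.375 = 0.2651 in.
R_nwl = 0.6 × 90 × 0.2651 × 15 = 214.8 kip (longitudinal, 2 welds).
R_nwt = 0.6 × 90 × 0.2651 × 3 = 42.95 kip (transverse, base value).
(i) R_nwl + R_nwt = 257.7 kip; (ii) 0.85 R_nwl + 1.5 R_nwt = 247 kip.
R_n = max = 257.7 kip [governs: (i)]; R_n/Ω = 128.9 kip.

R_n/Ω ≈ 129 kip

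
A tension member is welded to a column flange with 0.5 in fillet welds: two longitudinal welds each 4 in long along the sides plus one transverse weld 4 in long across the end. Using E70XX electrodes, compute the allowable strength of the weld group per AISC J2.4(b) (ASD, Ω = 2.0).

R_n/Ω ≈ 95 kips

E70XX → F_EXX = 70 ksi.
t_e = 0.707 × 0.5 = 0.3535 in.
R_nwl = 0.6 × 70 × 0.3535 × 8 = 118.8 kips (longitudinal, 2 welds).
R_nwt = 0.6 × 70 × 0.3535 × 4 = 59.39 kips (transverse, base value).
(i) R_nwl + R_nwt = 178.2 kips; (ii) 0.85 R_nwl + 1.5 R_nwt = 190 kips.
R_n = max = 190 kips [governs: (ii)]; R_n/Ω = 95.02 kips.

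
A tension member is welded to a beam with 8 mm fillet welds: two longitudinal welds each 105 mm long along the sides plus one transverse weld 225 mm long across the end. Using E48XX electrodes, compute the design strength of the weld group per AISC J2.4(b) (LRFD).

φR_n ≈ 630 kN

E48XX → F_EXX = 480 MPa.
t_e = 0.707 × 8 = 5.656 mm.
R_nwl = 0.6 × 480 × 5.656 × 210 × 10⁻³ = 342.1 kN (longitudinal, 2 welds).
R_nwt = 0.6 × 480 × 5.656 × 225 × 10⁻³ = 366.5 kN (transverse, base value).
(i) R_nwl + R_nwt = 708.6 kN; (ii) 0.85 R_nwl + 1.5 R_nwt = 840.5 kN.
R_n = max = 840.5 kN [governs: (ii)]; φR_n = 630.4 kN.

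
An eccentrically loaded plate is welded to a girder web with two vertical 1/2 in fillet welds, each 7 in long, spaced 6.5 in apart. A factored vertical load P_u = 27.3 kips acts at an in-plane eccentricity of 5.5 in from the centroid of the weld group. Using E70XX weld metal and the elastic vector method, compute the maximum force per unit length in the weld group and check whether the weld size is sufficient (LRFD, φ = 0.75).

E70XX → F_EXX = 70 ksi.
Total weld length L_w = 14 in. Treat welds as unit-width lines.
Polar moment about centroid: J = 2[d³/12 + d(b/2)²] = 2[7³/12 + 7×3.25²] = 205 in³.
Direct shear f_v = P/L_w = 27.3 / 14 = 1.95 kip/in (vertical).
Torsion M = P·e = 27.3 × 5.5 = 150.15 kip·in.
Critical point at (x, y) = (3.25, 3.5) from centroid. f_tx = M·y/J = 2.563 kip/in; f_ty = M·x/J = 2.38 kip/in.
Resultant f_max = √[f_tx² + (f_v + f_ty)²] = √[2.563² + (1.95 + 2.38)²] = 5.032 kip/in.
Capacity per unit length: φr_n = 0.75 × 0.6 × 70 × (0.707 × 0.5) = 11.14 kip/in.
5.032 ≤ 11.14 → adequate.

f_max ≈ 5.03 kip/in; adequate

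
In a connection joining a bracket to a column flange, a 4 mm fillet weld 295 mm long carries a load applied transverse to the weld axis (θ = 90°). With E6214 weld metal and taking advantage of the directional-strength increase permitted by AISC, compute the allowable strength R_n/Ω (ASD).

R_n/Ω ≈ 233 kN

E62XX → F_EXX = 620 MPa.
t_e = 0.707 × 4 = 2.828 mm; A_we = 2.828 × 295 = 834.3 mm².
Directional factor: 1.0 + 0.5 sin^1.5(90°) = 1.5.
F_nw = 0.6 × 620 × 1.5 = 558 MPa.
R_n/Ω = (558 × 834.3) / 2.0 × 10⁻³ = 232.8 kN.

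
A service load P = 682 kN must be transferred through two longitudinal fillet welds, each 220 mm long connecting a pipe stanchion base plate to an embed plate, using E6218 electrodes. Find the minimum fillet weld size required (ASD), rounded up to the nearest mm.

w = 12 mm

E62XX → F_EXX = 620 MPa.
Total weld length L = 440 mm.
Required throat t_e = P × Ω / (0.6 F_EXX × L) = 682 × 2.0 / (0.6 × 620 × 440 × 10⁻³) = 8.333 mm.
Required leg w = t_e / 0.707 = 11.79 mm → use 12 mm.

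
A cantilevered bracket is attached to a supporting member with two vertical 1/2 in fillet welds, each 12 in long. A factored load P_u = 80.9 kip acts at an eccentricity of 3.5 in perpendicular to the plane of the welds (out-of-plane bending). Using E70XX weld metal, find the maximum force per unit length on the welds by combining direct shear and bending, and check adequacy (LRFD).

f_max ≈ 6.79 kip/in; adequate

E70XX → F_EXX = 70 ksi.
L_w = 2 × 12 = 24 in; section modulus (unit throat) S = 2 × L²/6 = 48 in².
Direct shear f_v = P/L_w = 80.9/24 = 3.371 kip/in.
Moment M = P × e = 80.9 × 3.5 = 283.15 kip·in; bending f_b = M/S = 5.899 kip/in.
f_max = √(f_v² + f_b²) = √(3.371² + 5.899²) = 6.794 kip/in.
φr_n = 0.75 × 0.6 × 70 × (0.707 × 0.5) = 11.14 kip/in → adequate.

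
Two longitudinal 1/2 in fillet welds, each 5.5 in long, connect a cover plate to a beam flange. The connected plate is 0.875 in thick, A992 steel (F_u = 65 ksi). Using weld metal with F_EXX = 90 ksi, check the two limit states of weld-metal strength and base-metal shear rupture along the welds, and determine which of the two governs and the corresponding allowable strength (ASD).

t_e = 0.707 × 0.5 = 0.3535 in; L = 11 in.
Weld metal: R_n/Ω = (1/2.0) × 0.6 × 90 × 0.3535 × 11 = 105 kip.
Base metal (shear rupture): R_n/Ω = (1/2.0) × 0.6 × 65 × 0.875 × 11 = 187.7 kip.
Governing: weld metal.

R_n/Ω ≈ 105 kip (weld metal governs)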